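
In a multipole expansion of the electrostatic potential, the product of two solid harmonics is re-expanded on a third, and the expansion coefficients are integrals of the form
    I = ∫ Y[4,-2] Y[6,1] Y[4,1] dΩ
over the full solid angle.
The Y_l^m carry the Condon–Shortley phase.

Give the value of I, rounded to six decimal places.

Rules hold: Σm=0, L=14 even, 2≤4≤10.
N = 9·13·9 = 1053
Δ = 6!·2!·6!/15! = 1/1261260
Racah Σ t=2..4: t=2:+1/4608 t=3:−1/1296 t=4:+1/4608 = -7/20736
⇒ 3j(4 6 4; 0 0 0)² = 20/1287, sgn -1
Racah Σ t=4..6: t=4:+1/3456 t=5:−1/5760 t=6:+1/172800 = 7/57600
⇒ 3j(4 6 4; -2 1 1)² = 21/2860, sgn -1
4πI² = N·(3j₀)²·(3jₘ)² = 189/1573
I = +1·√(0.120153/4π) = 0.09778261

0.097783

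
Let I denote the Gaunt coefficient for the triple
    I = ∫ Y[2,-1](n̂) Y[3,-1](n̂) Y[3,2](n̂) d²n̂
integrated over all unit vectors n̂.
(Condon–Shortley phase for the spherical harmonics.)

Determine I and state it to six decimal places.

Rules hold: Σm=0, L=8 even, 1≤3≤5.
N = 5·7·7 = 245
Δ = 2!·2!·4!/9! = 1/3780
Racah Σ t=0..2: t=0:+1/24 t=1:−1/4 t=2:+1/24 = -1/6
⇒ 3j(2 3 3; 0 0 0)² = 4/105, sgn +1
Racah Σ t=1..2: t=1:−1/12 t=2:+1/48 = -1/16
⇒ 3j(2 3 3; -1 -1 2)² = 1/28, sgn +1
4πI² = N·(3j₀)²·(3jₘ)² = 1/3
I = +1·√(0.333333/4π) = 0.16286750

0.162868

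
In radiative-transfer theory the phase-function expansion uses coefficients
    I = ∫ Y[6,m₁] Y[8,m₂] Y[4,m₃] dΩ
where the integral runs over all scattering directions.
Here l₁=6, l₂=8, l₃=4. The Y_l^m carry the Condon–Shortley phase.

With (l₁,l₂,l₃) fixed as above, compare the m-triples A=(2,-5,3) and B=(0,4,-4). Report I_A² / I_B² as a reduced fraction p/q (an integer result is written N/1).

Same 6,8,4: normalisation and zero-m 3j drop out of the ratio.
A: Δ: 10! 2! 6! / 19! → 1/23279256; sum: t=2:+1/19353600 t=3:−1/21772800 = 1/174182400; 3j²(6 8 4; 2 -5 3) = Δ·Π!·Σ² = 1/3876  (sign -1)
B: Δ: 10! 2! 6! / 19! → 1/23279256; sum: t=6:+1/24883200 = 1/24883200; 3j²(6 8 4; 0 4 -4) = Δ·Π!·Σ² = 70/4199  (sign +1)
I_A²/I_B² = (1/3876)/(70/4199) = 13/840

13/840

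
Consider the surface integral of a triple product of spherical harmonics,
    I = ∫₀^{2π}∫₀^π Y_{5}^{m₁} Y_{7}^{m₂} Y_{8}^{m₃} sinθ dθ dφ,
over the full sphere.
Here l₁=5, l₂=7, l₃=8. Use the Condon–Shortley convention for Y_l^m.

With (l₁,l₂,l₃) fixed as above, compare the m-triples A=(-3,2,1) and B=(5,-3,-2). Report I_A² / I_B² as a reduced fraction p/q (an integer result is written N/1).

9/175

Shared (l₁,l₂,l₃)=(5,7,8): N and (l;000)² cancel in I_A²/I_B².
A: Δ = 4!·6!·10!/21! = 1/814773960; Racah Σ t=2..4: t=2:+1/87091200 t=3:−1/12441600 t=4:+1/16588800 = -1/116121600; ⇒ 3j(5 7 8; -3 2 1)² = 27/46189, sgn +1
B: Δ = 4!·6!·10!/21! = 1/814773960; Racah Σ t=0..0: t=0:+1/298598400 = 1/298598400; ⇒ 3j(5 7 8; 5 -3 -2)² = 525/46189, sgn +1
I_A²/I_B² = (27/46189)/(525/46189) = 9/175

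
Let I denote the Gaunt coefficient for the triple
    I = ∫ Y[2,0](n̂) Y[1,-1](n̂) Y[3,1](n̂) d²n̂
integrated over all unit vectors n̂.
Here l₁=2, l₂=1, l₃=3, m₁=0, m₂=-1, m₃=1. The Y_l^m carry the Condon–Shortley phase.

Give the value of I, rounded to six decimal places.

-0.202301

m-sum 0 ✓  L=6 even ✓  1≤3≤3 ✓
Π(2lᵢ+1) = 5×3×7 = 105
triangle coeff Δ(2,1,3) = 1/105
Σ_t [0,0]: t=0:+1/4 = 1/4
(3j)²=3/35 [(2 1 3; 0 0 0)], sign=-1
Σ_t [0,0]: t=0:+1/8 = 1/8
(3j)²=2/35 [(2 1 3; 0 -1 1)], sign=+1
⇒ 4πI² = 18/35
I = (-1)√(18/35/(4π)) = -0.20230066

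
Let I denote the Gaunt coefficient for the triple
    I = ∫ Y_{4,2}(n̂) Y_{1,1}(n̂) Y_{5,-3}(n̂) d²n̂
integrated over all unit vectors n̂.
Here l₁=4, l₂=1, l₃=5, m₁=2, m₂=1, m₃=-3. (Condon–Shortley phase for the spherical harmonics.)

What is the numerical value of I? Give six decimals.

-0.259847

Checks pass: Σm=0; 10 even; l₃=5∈[3,5].
(2·4+1)(2·1+1)(2·5+1) = 297
Δ: 0! 8! 2! / 11! → 1/495
sum: t=0:+1/576 = 1/576
3j²(4 1 5; 0 0 0) = Δ·Π!·Σ² = 5/99  (sign -1)
sum: t=0:+1/2880 = 1/2880
3j²(4 1 5; 2 1 -3) = Δ·Π!·Σ² = 28/495  (sign +1)
combine: 4πI² = 297·5/99·28/495 = 28/33
take √, sign -1: I = -0.25984664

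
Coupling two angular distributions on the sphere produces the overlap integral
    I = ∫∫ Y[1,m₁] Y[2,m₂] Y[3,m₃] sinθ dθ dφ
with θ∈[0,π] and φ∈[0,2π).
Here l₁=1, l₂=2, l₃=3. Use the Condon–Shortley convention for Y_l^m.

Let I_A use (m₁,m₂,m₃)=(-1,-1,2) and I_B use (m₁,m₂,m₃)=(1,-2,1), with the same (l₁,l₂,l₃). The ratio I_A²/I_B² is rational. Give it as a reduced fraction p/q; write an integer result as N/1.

10/1

Shared (l₁,l₂,l₃)=(1,2,3): N and (l;000)² cancel in I_A²/I_B².
A: Δ = 0!·2!·4!/7! = 1/105; Racah Σ t=0..0: t=0:+1/12 = 1/12; ⇒ 3j(1 2 3; -1 -1 2)² = 2/21, sgn -1
B: Δ = 0!·2!·4!/7! = 1/105; Racah Σ t=0..0: t=0:+1/48 = 1/48; ⇒ 3j(1 2 3; 1 -2 1)² = 1/105, sgn +1
I_A²/I_B² = (2/21)/(1/105) = 10/1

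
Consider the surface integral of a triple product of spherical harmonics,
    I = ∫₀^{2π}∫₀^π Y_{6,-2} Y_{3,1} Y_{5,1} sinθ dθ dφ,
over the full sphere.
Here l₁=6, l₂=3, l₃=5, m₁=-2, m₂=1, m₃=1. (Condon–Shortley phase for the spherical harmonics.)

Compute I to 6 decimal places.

Rules hold: Σm=0, L=14 even, 3≤5≤9.
N = 13·7·11 = 1001
Δ = 4!·8!·2!/15! = 1/675675
Racah Σ t=1..3: t=1:−1/8640 t=2:+1/2304 t=3:−1/8640 = 7/34560
⇒ 3j(6 3 5; 0 0 0)² = 7/429, sgn -1
Racah Σ t=2..4: t=2:+1/11520 t=3:−1/4320 t=4:+1/27648 = -1/9216
⇒ 3j(6 3 5; -2 1 1)² = 2/143, sgn -1
4πI² = N·(3j₀)²·(3jₘ)² = 98/429
I = +1·√(0.228438/4π) = 0.13482780

0.134828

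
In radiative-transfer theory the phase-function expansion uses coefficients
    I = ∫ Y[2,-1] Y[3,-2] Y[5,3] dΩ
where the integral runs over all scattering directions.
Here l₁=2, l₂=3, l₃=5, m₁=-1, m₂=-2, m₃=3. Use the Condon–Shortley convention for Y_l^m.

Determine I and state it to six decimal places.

Checks pass: Σm=0; 10 even; l₃=5∈[1,5].
(2·2+1)(2·3+1)(2·5+1) = 385
Δ: 0! 4! 6! / 11! → 1/2310
sum: t=0:+1/144 = 1/144
3j²(2 3 5; 0 0 0) = Δ·Π!·Σ² = 10/231  (sign -1)
sum: t=0:+1/720 = 1/720
3j²(2 3 5; -1 -2 3) = Δ·Π!·Σ² = 8/165  (sign +1)
combine: 4πI² = 385·10/231·8/165 = 80/99
take √, sign -1: I = -0.25358436

-0.253584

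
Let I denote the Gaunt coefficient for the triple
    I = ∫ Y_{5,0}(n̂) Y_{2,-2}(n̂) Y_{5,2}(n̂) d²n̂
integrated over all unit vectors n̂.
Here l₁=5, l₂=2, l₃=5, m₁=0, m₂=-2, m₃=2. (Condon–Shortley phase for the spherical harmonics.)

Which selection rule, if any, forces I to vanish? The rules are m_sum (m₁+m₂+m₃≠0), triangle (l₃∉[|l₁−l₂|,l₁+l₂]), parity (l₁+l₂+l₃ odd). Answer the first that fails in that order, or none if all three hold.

none

Σmᵢ = 0  ✓
l₃∈[|l₁−l₂|,l₁+l₂]=[3,7], have l₃=5  ✓
Σlᵢ = 12 ⇒ even  ✓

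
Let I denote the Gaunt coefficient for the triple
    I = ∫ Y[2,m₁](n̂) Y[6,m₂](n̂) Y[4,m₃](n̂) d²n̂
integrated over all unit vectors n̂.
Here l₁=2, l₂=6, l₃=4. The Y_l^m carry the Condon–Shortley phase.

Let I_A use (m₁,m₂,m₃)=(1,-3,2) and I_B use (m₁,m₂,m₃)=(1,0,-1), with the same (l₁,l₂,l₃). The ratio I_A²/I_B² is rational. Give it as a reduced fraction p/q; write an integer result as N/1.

21/10

Same 2,6,4: normalisation and zero-m 3j drop out of the ratio.
A: Δ: 4! 0! 8! / 13! → 1/6435; sum: t=1:−1/8640 = -1/8640; 3j²(2 6 4; 1 -3 2) = Δ·Π!·Σ² = 28/715  (sign -1)
B: Δ: 4! 0! 8! / 13! → 1/6435; sum: t=1:−1/4320 = -1/4320; 3j²(2 6 4; 1 0 -1) = Δ·Π!·Σ² = 8/429  (sign +1)
I_A²/I_B² = (28/715)/(8/429) = 21/10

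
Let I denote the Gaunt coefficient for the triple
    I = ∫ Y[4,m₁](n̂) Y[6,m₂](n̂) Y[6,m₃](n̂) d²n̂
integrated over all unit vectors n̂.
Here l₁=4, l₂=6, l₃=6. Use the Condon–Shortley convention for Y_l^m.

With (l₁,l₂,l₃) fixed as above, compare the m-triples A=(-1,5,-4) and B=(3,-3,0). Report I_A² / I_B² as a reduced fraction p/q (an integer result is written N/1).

55/294

l's match ⇒ only the (l;m) 3-j factors differ between A and B.
A: triangle coeff Δ(4,6,6) = 1/15315300; Σ_t [3,4]: t=3:−1/967680 t=4:+1/725760 = 1/2903040; (3j)²=5/3094 [(4 6 6; -1 5 -4)], sign=+1
B: triangle coeff Δ(4,6,6) = 1/15315300; Σ_t [0,1]: t=0:+1/103680 t=1:−1/207360 = 1/207360; (3j)²=21/2431 [(4 6 6; 3 -3 0)], sign=+1
I_A²/I_B² = (5/3094)/(21/2431) = 55/294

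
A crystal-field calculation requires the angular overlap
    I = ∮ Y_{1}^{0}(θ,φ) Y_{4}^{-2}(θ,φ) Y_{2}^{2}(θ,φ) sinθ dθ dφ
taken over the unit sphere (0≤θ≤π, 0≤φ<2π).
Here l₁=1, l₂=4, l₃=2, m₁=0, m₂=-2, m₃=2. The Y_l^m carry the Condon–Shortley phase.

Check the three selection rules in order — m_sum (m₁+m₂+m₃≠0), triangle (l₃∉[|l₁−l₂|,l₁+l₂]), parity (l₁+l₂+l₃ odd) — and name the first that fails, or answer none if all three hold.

m₁+m₂+m₃ = 0 − 2 + 2 = 0  ✓
triangle: |1−4|=3 ≤ l₃=2 ≤ 1+4=5  ✗
parity: l₁+l₂+l₃ = 7 is odd

triangle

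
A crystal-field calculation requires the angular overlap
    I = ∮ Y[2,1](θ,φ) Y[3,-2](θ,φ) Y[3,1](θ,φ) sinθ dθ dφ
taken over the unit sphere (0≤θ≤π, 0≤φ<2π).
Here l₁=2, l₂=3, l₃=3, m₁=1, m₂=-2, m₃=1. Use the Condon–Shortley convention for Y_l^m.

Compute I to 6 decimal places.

0.162868

m-sum 0 ✓  L=8 even ✓  1≤3≤5 ✓
Π(2lᵢ+1) = 5×7×7 = 245
triangle coeff Δ(2,3,3) = 1/3780
Σ_t [0,2]: t=0:+1/24 t=1:−1/4 t=2:+1/24 = -1/6
(3j)²=4/105 [(2 3 3; 0 0 0)], sign=+1
Σ_t [0,1]: t=0:+1/12 t=1:−1/48 = 1/16
(3j)²=1/28 [(2 3 3; 1 -2 1)], sign=+1
⇒ 4πI² = 1/3
I = (+1)√(1/3/(4π)) = 0.16286750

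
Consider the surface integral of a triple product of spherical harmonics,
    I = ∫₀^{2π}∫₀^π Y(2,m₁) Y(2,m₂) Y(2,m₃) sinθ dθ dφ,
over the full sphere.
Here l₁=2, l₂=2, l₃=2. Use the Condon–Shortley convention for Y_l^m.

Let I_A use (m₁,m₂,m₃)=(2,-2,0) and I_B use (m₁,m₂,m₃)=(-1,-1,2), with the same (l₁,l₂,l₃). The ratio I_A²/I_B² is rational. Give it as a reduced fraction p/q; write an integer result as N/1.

Same 2,2,2: normalisation and zero-m 3j drop out of the ratio.
A: Δ: 2! 2! 2! / 7! → 1/630; sum: t=0:+1/8 = 1/8; 3j²(2 2 2; 2 -2 0) = Δ·Π!·Σ² = 2/35  (sign +1)
B: Δ: 2! 2! 2! / 7! → 1/630; sum: t=1:−1/4 = -1/4; 3j²(2 2 2; -1 -1 2) = Δ·Π!·Σ² = 3/35  (sign -1)
I_A²/I_B² = (2/35)/(3/35) = 2/3

2/3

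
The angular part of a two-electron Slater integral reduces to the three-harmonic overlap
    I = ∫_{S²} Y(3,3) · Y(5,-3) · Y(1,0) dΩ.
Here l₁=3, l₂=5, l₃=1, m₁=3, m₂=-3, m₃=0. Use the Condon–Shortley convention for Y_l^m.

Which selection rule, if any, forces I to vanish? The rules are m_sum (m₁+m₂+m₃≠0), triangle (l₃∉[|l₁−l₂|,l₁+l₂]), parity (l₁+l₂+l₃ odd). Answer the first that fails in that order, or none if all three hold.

triangle

m₁+m₂+m₃ = 3 − 3 + 0 = 0  ✓
triangle: |3−5|=2 ≤ l₃=1 ≤ 3+5=8  ✗
parity: l₁+l₂+l₃ = 9 is odd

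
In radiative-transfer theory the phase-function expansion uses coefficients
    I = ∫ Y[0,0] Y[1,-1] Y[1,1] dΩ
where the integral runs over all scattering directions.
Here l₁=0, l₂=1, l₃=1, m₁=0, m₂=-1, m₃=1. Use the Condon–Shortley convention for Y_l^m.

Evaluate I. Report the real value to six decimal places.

m-sum 0 ✓  L=2 even ✓  1≤1≤1 ✓
Π(2lᵢ+1) = 1×3×3 = 9
triangle coeff Δ(0,1,1) = 1/3
Σ_t [0,0]: t=0:+1/1 = 1/1
(3j)²=1/3 [(0 1 1; 0 0 0)], sign=-1
Σ_t [0,0]: t=0:+1/2 = 1/2
(3j)²=1/3 [(0 1 1; 0 -1 1)], sign=+1
⇒ 4πI² = 1/1
I = (-1)√(1/1/(4π)) = -0.28209479

-0.282095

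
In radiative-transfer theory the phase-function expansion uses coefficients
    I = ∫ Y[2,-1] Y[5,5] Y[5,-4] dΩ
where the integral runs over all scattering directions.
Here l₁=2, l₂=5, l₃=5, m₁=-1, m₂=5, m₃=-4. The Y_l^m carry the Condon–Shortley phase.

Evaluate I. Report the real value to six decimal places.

-0.187924

Rules hold: Σm=0, L=12 even, 3≤5≤7.
N = 5·11·11 = 605
Δ = 2!·2!·8!/13! = 1/38610
Racah Σ t=0..2: t=0:+1/2880 t=1:−1/576 t=2:+1/2880 = -1/960
⇒ 3j(2 5 5; 0 0 0)² = 10/429, sgn +1
Racah Σ t=2..2: t=2:+1/80640 = 1/80640
⇒ 3j(2 5 5; -1 5 -4)² = 9/286, sgn -1
4πI² = N·(3j₀)²·(3jₘ)² = 75/169
I = -1·√(0.443787/4π) = -0.18792404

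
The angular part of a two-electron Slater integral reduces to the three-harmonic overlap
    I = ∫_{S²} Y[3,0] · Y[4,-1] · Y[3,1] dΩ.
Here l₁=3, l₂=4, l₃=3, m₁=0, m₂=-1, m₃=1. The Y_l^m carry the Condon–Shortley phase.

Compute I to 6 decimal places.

-0.099323

Rules hold: Σm=0, L=10 even, 1≤3≤7.
N = 7·9·7 = 441
Δ = 4!·2!·4!/11! = 1/34650
Racah Σ t=1..3: t=1:−1/72 t=2:+1/16 t=3:−1/72 = 5/144
⇒ 3j(3 4 3; 0 0 0)² = 2/77, sgn -1
Racah Σ t=1..3: t=1:−1/48 t=2:+1/24 t=3:−1/288 = 5/288
⇒ 3j(3 4 3; 0 -1 1)² = 5/462, sgn +1
4πI² = N·(3j₀)²·(3jₘ)² = 15/121
I = -1·√(0.123967/4π) = -0.09932258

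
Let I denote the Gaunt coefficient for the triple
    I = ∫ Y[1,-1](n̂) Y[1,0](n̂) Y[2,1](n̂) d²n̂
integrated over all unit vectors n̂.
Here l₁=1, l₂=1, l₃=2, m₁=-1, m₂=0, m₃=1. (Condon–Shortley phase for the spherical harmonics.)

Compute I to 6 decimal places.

Rules hold: Σm=0, L=4 even, 0≤2≤2.
N = 3·3·5 = 45
Δ = 0!·2!·2!/5! = 1/30
Racah Σ t=0..0: t=0:+1/1 = 1/1
⇒ 3j(1 1 2; 0 0 0)² = 2/15, sgn +1
Racah Σ t=0..0: t=0:+1/2 = 1/2
⇒ 3j(1 1 2; -1 0 1)² = 1/10, sgn -1
4πI² = N·(3j₀)²·(3jₘ)² = 3/5
I = -1·√(0.6/4π) = -0.21850969

-0.218510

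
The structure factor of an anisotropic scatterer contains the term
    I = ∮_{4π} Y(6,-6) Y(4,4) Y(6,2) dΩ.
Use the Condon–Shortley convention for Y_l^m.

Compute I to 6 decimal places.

0.056161

Rules hold: Σm=0, L=16 even, 2≤6≤10.
N = 13·9·13 = 1521
Δ = 4!·8!·4!/17! = 1/15315300
Racah Σ t=0..4: t=0:+1/829440 t=1:−1/25920 t=2:+1/9216 t=3:−1/25920 t=4:+1/829440 = 7/207360
⇒ 3j(6 4 6; 0 0 0)² = 28/2431, sgn +1
Racah Σ t=4..4: t=4:+1/23224320 = 1/23224320
⇒ 3j(6 4 6; -6 4 2)² = 1/442, sgn +1
4πI² = N·(3j₀)²·(3jₘ)² = 126/3179
I = +1·√(0.0396351/4π) = 0.05616103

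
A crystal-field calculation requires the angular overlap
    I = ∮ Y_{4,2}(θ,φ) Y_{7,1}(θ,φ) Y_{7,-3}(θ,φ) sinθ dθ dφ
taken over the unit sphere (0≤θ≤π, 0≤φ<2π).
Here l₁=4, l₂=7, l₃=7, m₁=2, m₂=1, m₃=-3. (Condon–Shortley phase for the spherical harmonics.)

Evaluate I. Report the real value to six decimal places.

0.058708

m-sum 0 ✓  L=18 even ✓  3≤7≤11 ✓
Π(2lᵢ+1) = 9×15×15 = 2025
triangle coeff Δ(4,7,7) = 1/58198140
Σ_t [0,4]: t=0:+1/17418240 t=1:−1/622080 t=2:+1/230400 t=3:−1/622080 t=4:+1/17418240 = 1/806400
(3j)²=2268/230945 [(4 7 7; 0 0 0)], sign=-1
Σ_t [0,2]: t=0:+1/7741440 t=1:−1/1088640 t=2:+1/1658880 = -13/69672960
(3j)²=325/149226 [(4 7 7; 2 1 -3)], sign=-1
⇒ 4πI² = 546750/12623809
I = (+1)√(546750/12623809/(4π)) = 0.05870759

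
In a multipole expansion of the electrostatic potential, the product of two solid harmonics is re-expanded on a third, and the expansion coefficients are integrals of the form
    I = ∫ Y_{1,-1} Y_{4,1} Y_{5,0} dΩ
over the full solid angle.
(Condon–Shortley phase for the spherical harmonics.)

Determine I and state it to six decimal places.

m-sum 0 ✓  L=10 even ✓  3≤5≤5 ✓
Π(2lᵢ+1) = 3×9×11 = 297
triangle coeff Δ(1,4,5) = 1/495
Σ_t [0,0]: t=0:+1/576 = 1/576
(3j)²=5/99 [(1 4 5; 0 0 0)], sign=-1
Σ_t [0,0]: t=0:+1/1440 = 1/1440
(3j)²=2/99 [(1 4 5; -1 1 0)], sign=-1
⇒ 4πI² = 10/33
I = (+1)√(10/33/(4π)) = 0.15528807

0.155288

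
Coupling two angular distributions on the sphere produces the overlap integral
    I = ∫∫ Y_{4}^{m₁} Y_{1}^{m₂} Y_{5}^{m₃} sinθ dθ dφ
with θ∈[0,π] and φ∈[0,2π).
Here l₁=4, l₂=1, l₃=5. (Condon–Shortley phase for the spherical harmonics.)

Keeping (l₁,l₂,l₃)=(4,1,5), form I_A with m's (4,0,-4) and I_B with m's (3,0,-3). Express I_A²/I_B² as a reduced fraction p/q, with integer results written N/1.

9/16

l's match ⇒ only the (l;m) 3-j factors differ between A and B.
A: triangle coeff Δ(4,1,5) = 1/495; Σ_t [0,0]: t=0:+1/40320 = 1/40320; (3j)²=1/55 [(4 1 5; 4 0 -4)], sign=-1
B: triangle coeff Δ(4,1,5) = 1/495; Σ_t [0,0]: t=0:+1/5040 = 1/5040; (3j)²=16/495 [(4 1 5; 3 0 -3)], sign=+1
I_A²/I_B² = (1/55)/(16/495) = 9/16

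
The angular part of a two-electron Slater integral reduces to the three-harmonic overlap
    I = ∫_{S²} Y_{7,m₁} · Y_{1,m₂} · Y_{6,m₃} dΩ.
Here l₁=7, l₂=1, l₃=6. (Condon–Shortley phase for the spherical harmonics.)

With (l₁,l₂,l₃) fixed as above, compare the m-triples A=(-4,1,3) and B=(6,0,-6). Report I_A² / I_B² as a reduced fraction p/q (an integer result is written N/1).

55/13

l's match ⇒ only the (l;m) 3-j factors differ between A and B.
A: triangle coeff Δ(7,1,6) = 1/1365; Σ_t [2,2]: t=2:+1/4354560 = 1/4354560; (3j)²=11/273 [(7 1 6; -4 1 3)], sign=-1
B: triangle coeff Δ(7,1,6) = 1/1365; Σ_t [1,1]: t=1:−1/479001600 = -1/479001600; (3j)²=1/105 [(7 1 6; 6 0 -6)], sign=-1
I_A²/I_B² = (11/273)/(1/105) = 55/13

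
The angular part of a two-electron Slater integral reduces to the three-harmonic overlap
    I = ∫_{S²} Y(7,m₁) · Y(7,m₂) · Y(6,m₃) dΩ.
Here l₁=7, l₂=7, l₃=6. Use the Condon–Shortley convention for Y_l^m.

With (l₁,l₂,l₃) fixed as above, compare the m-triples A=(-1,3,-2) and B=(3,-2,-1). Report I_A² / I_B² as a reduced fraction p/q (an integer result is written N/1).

12/245

Shared (l₁,l₂,l₃)=(7,7,6): N and (l;000)² cancel in I_A²/I_B².
A: Δ = 8!·6!·6!/21! = 1/2444321880; Racah Σ t=4..8: t=4:+1/19906560 t=5:−1/3110400 t=6:+1/3317760 t=7:−1/21772800 t=8:+1/1393459200 = -1/66355200; ⇒ 3j(7 7 6; -1 3 -2)² = 21/92378, sgn -1
B: Δ = 8!·6!·6!/21! = 1/2444321880; Racah Σ t=0..4: t=0:+1/232243200 t=1:−1/8709120 t=2:+1/2488320 t=3:−1/4147200 t=4:+1/49766400 = 7/99532800; ⇒ 3j(7 7 6; 3 -2 -1)² = 1715/369512, sgn -1
I_A²/I_B² = (21/92378)/(1715/369512) = 12/245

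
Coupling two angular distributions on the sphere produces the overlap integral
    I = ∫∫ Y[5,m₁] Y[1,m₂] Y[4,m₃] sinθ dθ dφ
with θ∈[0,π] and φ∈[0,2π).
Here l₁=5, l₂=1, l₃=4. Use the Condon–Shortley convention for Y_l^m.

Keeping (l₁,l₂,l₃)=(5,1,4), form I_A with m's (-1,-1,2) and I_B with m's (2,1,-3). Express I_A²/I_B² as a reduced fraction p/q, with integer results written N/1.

2/1

l's match ⇒ only the (l;m) 3-j factors differ between A and B.
A: triangle coeff Δ(5,1,4) = 1/495; Σ_t [0,0]: t=0:+1/2880 = 1/2880; (3j)²=2/165 [(5 1 4; -1 -1 2)], sign=+1
B: triangle coeff Δ(5,1,4) = 1/495; Σ_t [2,2]: t=2:+1/10080 = 1/10080; (3j)²=1/165 [(5 1 4; 2 1 -3)], sign=-1
I_A²/I_B² = (2/165)/(1/165) = 2/1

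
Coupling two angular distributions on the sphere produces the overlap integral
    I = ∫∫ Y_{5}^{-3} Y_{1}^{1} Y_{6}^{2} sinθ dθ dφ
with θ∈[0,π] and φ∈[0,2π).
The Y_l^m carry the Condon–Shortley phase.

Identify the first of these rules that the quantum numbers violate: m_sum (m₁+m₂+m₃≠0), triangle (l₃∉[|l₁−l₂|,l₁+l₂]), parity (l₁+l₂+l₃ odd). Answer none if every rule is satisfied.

none

azimuthal sum: -3 + 1 + 2 = 0  ✓
4 ≤ 6 ≤ 6 (triangle on l)  ✓
L = 5 + 1 + 6 = 12 (even)  ✓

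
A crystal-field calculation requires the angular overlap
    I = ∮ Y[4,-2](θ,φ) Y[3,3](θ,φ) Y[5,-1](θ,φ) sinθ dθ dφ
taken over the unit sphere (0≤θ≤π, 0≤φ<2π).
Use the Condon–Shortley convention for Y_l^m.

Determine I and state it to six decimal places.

0.143662

m-sum 0 ✓  L=12 even ✓  1≤5≤7 ✓
Π(2lᵢ+1) = 9×7×11 = 693
triangle coeff Δ(4,3,5) = 1/180180
Σ_t [0,2]: t=0:+1/576 t=1:−1/144 t=2:+1/576 = -1/288
(3j)²=20/1001 [(4 3 5; 0 0 0)], sign=+1
Σ_t [2,2]: t=2:+1/2304 = 1/2304
(3j)²=75/4004 [(4 3 5; -2 3 -1)], sign=+1
⇒ 4πI² = 3375/13013
I = (+1)√(3375/13013/(4π)) = 0.14366244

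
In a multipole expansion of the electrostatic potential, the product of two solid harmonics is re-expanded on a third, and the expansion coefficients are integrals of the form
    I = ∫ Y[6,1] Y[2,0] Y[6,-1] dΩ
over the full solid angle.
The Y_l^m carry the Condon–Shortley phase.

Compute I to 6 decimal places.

-0.149094

Rules hold: Σm=0, L=14 even, 4≤6≤8.
N = 13·5·13 = 845
Δ = 2!·10!·2!/15! = 1/90090
Racah Σ t=0..2: t=0:+1/69120 t=1:−1/14400 t=2:+1/69120 = -7/172800
⇒ 3j(6 2 6; 0 0 0)² = 14/715, sgn -1
Racah Σ t=0..2: t=0:+1/57600 t=1:−1/17280 t=2:+1/120960 = -13/403200
⇒ 3j(6 2 6; 1 0 -1)² = 13/770, sgn +1
4πI² = N·(3j₀)²·(3jₘ)² = 169/605
I = -1·√(0.279339/4π) = -0.14909419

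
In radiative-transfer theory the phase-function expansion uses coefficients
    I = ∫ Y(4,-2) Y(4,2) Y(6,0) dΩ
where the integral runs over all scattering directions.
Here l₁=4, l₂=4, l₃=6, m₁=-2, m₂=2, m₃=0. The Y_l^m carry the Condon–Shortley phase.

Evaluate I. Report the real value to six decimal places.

-0.156478

m-sum 0 ✓  L=14 even ✓  0≤6≤8 ✓
Π(2lᵢ+1) = 9×9×13 = 1053
triangle coeff Δ(4,4,6) = 1/1261260
Σ_t [0,2]: t=0:+1/4608 t=1:−1/1296 t=2:+1/4608 = -7/20736
(3j)²=20/1287 [(4 4 6; 0 0 0)], sign=-1
Σ_t [0,2]: t=0:+1/1036800 t=1:−1/14400 t=2:+1/4608 = 77/518400
(3j)²=11/585 [(4 4 6; -2 2 0)], sign=+1
⇒ 4πI² = 4/13
I = (-1)√(4/13/(4π)) = -0.15647804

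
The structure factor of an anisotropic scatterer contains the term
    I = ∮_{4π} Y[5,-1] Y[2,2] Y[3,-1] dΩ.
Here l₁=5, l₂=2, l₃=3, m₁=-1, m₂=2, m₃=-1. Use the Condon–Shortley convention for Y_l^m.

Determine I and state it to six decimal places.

Rules hold: Σm=0, L=10 even, 3≤3≤7.
N = 11·5·7 = 385
Δ = 4!·6!·0!/11! = 1/2310
Racah Σ t=2..2: t=2:+1/144 = 1/144
⇒ 3j(5 2 3; 0 0 0)² = 10/231, sgn -1
Racah Σ t=4..4: t=4:+1/1152 = 1/1152
⇒ 3j(5 2 3; -1 2 -1)² = 1/154, sgn +1
4πI² = N·(3j₀)²·(3jₘ)² = 25/231
I = -1·√(0.108225/4π) = -0.09280237

-0.092802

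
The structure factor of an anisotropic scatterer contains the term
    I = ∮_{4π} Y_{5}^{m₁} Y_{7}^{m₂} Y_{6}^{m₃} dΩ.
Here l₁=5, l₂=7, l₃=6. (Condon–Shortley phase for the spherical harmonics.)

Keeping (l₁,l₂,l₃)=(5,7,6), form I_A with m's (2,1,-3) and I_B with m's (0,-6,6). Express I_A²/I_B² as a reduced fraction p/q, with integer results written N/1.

3703/39325

Same 5,7,6: normalisation and zero-m 3j drop out of the ratio.
A: Δ: 6! 4! 8! / 19! → 1/174594420; sum: t=0:+1/174182400 t=1:−1/2419200 t=2:+1/414720 t=3:−1/622080 = 23/58060800; 3j²(5 7 6; 2 1 -3) = Δ·Π!·Σ² = 1587/923780  (sign -1)
B: Δ: 6! 4! 8! / 19! → 1/174594420; sum: t=1:−1/116121600 = -1/116121600; 3j²(5 7 6; 0 -6 6) = Δ·Π!·Σ² = 165/9044  (sign -1)
I_A²/I_B² = (1587/923780)/(165/9044) = 3703/39325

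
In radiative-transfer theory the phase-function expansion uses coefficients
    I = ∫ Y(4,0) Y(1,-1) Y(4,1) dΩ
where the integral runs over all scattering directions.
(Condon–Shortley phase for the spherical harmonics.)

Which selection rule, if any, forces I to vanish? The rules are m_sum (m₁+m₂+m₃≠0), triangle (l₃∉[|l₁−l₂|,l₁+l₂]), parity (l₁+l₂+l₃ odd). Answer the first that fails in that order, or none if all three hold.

m₁+m₂+m₃ = 0 − 1 + 1 = 0  ✓
triangle: |4−1|=3 ≤ l₃=4 ≤ 4+1=5  ✓
parity: l₁+l₂+l₃ = 9 is odd  ✗

parity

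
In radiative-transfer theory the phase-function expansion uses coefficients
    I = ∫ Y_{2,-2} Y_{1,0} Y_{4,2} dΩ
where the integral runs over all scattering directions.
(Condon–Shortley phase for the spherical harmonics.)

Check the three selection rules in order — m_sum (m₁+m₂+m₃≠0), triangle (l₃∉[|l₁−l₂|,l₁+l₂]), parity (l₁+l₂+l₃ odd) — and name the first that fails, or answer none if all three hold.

Σmᵢ = 0  ✓
l₃∈[|l₁−l₂|,l₁+l₂]=[1,3], have l₃=4  ✗
Σlᵢ = 7 ⇒ odd

triangle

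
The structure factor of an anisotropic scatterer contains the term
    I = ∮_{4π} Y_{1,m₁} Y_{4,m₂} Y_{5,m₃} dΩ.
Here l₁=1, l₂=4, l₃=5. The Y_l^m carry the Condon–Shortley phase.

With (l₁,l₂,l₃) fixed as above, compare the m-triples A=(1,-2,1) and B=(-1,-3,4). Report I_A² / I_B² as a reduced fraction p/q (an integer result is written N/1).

1/6

Shared (l₁,l₂,l₃)=(1,4,5): N and (l;000)² cancel in I_A²/I_B².
A: Δ = 0!·2!·8!/11! = 1/495; Racah Σ t=0..0: t=0:+1/2880 = 1/2880; ⇒ 3j(1 4 5; 1 -2 1)² = 2/165, sgn +1
B: Δ = 0!·2!·8!/11! = 1/495; Racah Σ t=0..0: t=0:+1/10080 = 1/10080; ⇒ 3j(1 4 5; -1 -3 4)² = 4/55, sgn -1
I_A²/I_B² = (2/165)/(4/55) = 1/6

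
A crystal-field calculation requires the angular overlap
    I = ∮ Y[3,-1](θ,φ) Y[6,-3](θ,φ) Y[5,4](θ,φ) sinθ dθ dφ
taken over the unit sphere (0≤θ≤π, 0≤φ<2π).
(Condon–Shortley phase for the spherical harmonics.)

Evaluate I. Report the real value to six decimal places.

Rules hold: Σm=0, L=14 even, 3≤5≤9.
N = 7·13·11 = 1001
Δ = 4!·2!·8!/15! = 1/675675
Racah Σ t=1..3: t=1:−1/8640 t=2:+1/2304 t=3:−1/8640 = 7/34560
⇒ 3j(3 6 5; 0 0 0)² = 7/429, sgn -1
Racah Σ t=2..3: t=2:+1/40320 t=3:−1/241920 = 1/48384
⇒ 3j(3 6 5; -1 -3 4)² = 24/1001, sgn -1
4πI² = N·(3j₀)²·(3jₘ)² = 56/143
I = +1·√(0.391608/4π) = 0.17653103

0.176531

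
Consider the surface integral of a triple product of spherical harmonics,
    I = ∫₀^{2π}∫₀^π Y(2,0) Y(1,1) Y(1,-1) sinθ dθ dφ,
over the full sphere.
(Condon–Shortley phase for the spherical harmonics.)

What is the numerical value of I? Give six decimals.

Rules hold: Σm=0, L=4 even, 1≤1≤3.
N = 5·3·3 = 45
Δ = 2!·2!·0!/5! = 1/30
Racah Σ t=1..1: t=1:−1/1 = -1/1
⇒ 3j(2 1 1; 0 0 0)² = 2/15, sgn +1
Racah Σ t=2..2: t=2:+1/4 = 1/4
⇒ 3j(2 1 1; 0 1 -1)² = 1/30, sgn +1
4πI² = N·(3j₀)²·(3jₘ)² = 1/5
I = +1·√(0.2/4π) = 0.12615663

0.126157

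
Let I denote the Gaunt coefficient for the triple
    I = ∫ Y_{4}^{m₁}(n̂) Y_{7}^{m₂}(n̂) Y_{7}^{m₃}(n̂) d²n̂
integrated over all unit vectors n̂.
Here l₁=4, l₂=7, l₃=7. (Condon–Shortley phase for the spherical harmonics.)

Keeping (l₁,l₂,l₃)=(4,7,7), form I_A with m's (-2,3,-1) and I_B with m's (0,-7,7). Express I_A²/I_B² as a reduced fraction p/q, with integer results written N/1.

750/5929

l's match ⇒ only the (l;m) 3-j factors differ between A and B.
A: triangle coeff Δ(4,7,7) = 1/58198140; Σ_t [2,4]: t=2:+1/7741440 t=3:−1/1088640 t=4:+1/1658880 = -13/69672960; (3j)²=325/149226 [(4 7 7; -2 3 -1)], sign=-1
B: triangle coeff Δ(4,7,7) = 1/58198140; Σ_t [0,0]: t=0:+1/2090188800 = 1/2090188800; (3j)²=1001/58140 [(4 7 7; 0 -7 7)], sign=+1
I_A²/I_B² = (325/149226)/(1001/58140) = 750/5929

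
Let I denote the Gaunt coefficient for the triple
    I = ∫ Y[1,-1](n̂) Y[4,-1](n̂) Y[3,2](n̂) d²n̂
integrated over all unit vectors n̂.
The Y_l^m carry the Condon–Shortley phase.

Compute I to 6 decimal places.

-0.106622

m-sum 0 ✓  L=8 even ✓  3≤3≤5 ✓
Π(2lᵢ+1) = 3×9×7 = 189
triangle coeff Δ(1,4,3) = 1/252
Σ_t [1,1]: t=1:−1/36 = -1/36
(3j)²=4/63 [(1 4 3; 0 0 0)], sign=+1
Σ_t [2,2]: t=2:+1/240 = 1/240
(3j)²=1/84 [(1 4 3; -1 -1 2)], sign=-1
⇒ 4πI² = 1/7
I = (-1)√(1/7/(4π)) = -0.10662181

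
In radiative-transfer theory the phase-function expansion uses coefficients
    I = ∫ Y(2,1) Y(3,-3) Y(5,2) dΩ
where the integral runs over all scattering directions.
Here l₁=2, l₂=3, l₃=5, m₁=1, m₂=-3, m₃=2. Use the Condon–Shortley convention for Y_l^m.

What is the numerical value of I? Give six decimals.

0.063396

Checks pass: Σm=0; 10 even; l₃=5∈[1,5].
(2·2+1)(2·3+1)(2·5+1) = 385
Δ: 0! 4! 6! / 11! → 1/2310
sum: t=0:+1/144 = 1/144
3j²(2 3 5; 0 0 0) = Δ·Π!·Σ² = 10/231  (sign -1)
sum: t=0:+1/4320 = 1/4320
3j²(2 3 5; 1 -3 2) = Δ·Π!·Σ² = 1/330  (sign -1)
combine: 4πI² = 385·10/231·1/330 = 5/99
take √, sign +1: I = 0.06339609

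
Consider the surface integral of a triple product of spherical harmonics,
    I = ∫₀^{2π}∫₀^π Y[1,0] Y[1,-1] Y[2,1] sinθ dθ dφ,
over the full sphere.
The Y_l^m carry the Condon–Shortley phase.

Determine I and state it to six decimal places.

-0.218510

Checks pass: Σm=0; 4 even; l₃=2∈[0,2].
(2·1+1)(2·1+1)(2·2+1) = 45
Δ: 0! 2! 2! / 5! → 1/30
sum: t=0:+1/1 = 1/1
3j²(1 1 2; 0 0 0) = Δ·Π!·Σ² = 2/15  (sign +1)
sum: t=0:+1/2 = 1/2
3j²(1 1 2; 0 -1 1) = Δ·Π!·Σ² = 1/10  (sign -1)
combine: 4πI² = 45·2/15·1/10 = 3/5
take √, sign -1: I = -0.21850969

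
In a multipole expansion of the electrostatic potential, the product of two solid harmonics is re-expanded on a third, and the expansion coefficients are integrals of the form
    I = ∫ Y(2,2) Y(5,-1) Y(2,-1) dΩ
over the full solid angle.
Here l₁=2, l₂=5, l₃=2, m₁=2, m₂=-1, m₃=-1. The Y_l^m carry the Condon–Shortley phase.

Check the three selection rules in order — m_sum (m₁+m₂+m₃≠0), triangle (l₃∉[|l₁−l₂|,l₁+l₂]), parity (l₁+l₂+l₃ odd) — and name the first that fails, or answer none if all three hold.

triangle

Σmᵢ = 0  ✓
l₃∈[|l₁−l₂|,l₁+l₂]=[3,7], have l₃=2  ✗
Σlᵢ = 9 ⇒ odd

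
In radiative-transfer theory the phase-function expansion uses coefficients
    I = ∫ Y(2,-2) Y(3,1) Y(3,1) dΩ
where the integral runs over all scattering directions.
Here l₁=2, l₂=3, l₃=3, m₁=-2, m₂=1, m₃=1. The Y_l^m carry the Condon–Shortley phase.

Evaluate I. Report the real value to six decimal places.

0.206013

Rules hold: Σm=0, L=8 even, 1≤3≤5.
N = 5·7·7 = 245
Δ = 2!·2!·4!/9! = 1/3780
Racah Σ t=0..2: t=0:+1/24 t=1:−1/4 t=2:+1/24 = -1/6
⇒ 3j(2 3 3; 0 0 0)² = 4/105, sgn +1
Racah Σ t=2..2: t=2:+1/16 = 1/16
⇒ 3j(2 3 3; -2 1 1)² = 2/35, sgn +1
4πI² = N·(3j₀)²·(3jₘ)² = 8/15
I = +1·√(0.533333/4π) = 0.20601291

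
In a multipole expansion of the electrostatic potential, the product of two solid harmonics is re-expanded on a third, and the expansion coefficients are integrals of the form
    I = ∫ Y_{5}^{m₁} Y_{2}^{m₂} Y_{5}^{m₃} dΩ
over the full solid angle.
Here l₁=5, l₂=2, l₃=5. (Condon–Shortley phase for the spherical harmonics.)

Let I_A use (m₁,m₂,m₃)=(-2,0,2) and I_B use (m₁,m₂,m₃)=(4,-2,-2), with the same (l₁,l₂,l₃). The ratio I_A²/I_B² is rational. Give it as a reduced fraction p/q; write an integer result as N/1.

1/2

Same 5,2,5: normalisation and zero-m 3j drop out of the ratio.
A: Δ: 2! 8! 2! / 13! → 1/38610; sum: t=0:+1/20160 t=1:−1/1440 t=2:+1/2880 = -1/3360; 3j²(5 2 5; -2 0 2) = Δ·Π!·Σ² = 6/715  (sign +1)
B: Δ: 2! 8! 2! / 13! → 1/38610; sum: t=0:+1/20160 = 1/20160; 3j²(5 2 5; 4 -2 -2) = Δ·Π!·Σ² = 12/715  (sign -1)
I_A²/I_B² = (6/715)/(12/715) = 1/2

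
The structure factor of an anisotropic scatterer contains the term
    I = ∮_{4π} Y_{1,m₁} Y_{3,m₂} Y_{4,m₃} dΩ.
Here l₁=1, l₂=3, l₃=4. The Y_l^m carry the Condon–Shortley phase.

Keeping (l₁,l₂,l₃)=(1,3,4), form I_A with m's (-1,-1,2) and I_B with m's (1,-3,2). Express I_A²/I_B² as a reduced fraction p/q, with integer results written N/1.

15/1

Shared (l₁,l₂,l₃)=(1,3,4): N and (l;000)² cancel in I_A²/I_B².
A: Δ = 0!·2!·6!/9! = 1/252; Racah Σ t=0..0: t=0:+1/96 = 1/96; ⇒ 3j(1 3 4; -1 -1 2)² = 5/84, sgn +1
B: Δ = 0!·2!·6!/9! = 1/252; Racah Σ t=0..0: t=0:+1/1440 = 1/1440; ⇒ 3j(1 3 4; 1 -3 2)² = 1/252, sgn +1
I_A²/I_B² = (5/84)/(1/252) = 15/1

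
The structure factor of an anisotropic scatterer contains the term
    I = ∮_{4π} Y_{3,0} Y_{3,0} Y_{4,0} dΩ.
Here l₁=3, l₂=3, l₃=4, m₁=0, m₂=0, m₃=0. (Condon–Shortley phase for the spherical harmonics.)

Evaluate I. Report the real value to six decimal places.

Checks pass: Σm=0; 10 even; l₃=4∈[0,6].
(2·3+1)(2·3+1)(2·4+1) = 441
Δ: 2! 4! 4! / 11! → 1/34650
sum: t=0:+1/72 t=1:−1/16 t=2:+1/72 = -5/144
3j²(3 3 4; 0 0 0) = Δ·Π!·Σ² = 2/77  (sign -1)
(m-triple is (0,0,0) — same symbol as above.)
combine: 4πI² = 441·2/77·2/77 = 36/121
take √, sign +1: I = 0.15386989

0.153870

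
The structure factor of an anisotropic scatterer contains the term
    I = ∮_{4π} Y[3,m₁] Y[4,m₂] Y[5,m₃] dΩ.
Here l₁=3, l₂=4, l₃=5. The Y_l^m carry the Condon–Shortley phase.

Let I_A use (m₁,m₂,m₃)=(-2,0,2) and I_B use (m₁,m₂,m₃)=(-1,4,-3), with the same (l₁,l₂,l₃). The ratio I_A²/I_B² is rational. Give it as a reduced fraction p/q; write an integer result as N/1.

25/168

l's match ⇒ only the (l;m) 3-j factors differ between A and B.
A: triangle coeff Δ(3,4,5) = 1/180180; Σ_t [1,2]: t=1:−1/864 t=2:+1/576 = 1/1728; (3j)²=5/1287 [(3 4 5; -2 0 2)], sign=-1
B: triangle coeff Δ(3,4,5) = 1/180180; Σ_t [2,2]: t=2:+1/5760 = 1/5760; (3j)²=56/2145 [(3 4 5; -1 4 -3)], sign=+1
I_A²/I_B² = (5/1287)/(56/2145) = 25/168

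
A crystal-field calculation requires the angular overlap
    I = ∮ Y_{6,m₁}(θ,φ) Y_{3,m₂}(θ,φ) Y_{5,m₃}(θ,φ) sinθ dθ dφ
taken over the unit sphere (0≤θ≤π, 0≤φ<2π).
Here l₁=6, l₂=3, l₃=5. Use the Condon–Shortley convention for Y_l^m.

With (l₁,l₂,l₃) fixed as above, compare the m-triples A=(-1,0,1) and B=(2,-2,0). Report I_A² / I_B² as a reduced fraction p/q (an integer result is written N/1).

5/2

Shared (l₁,l₂,l₃)=(6,3,5): N and (l;000)² cancel in I_A²/I_B².
A: Δ = 4!·8!·2!/15! = 1/675675; Racah Σ t=1..3: t=1:−1/17280 t=2:+1/2880 t=3:−1/6912 = 1/6912; ⇒ 3j(6 3 5; -1 0 1)² = 5/429, sgn +1
B: Δ = 4!·8!·2!/15! = 1/675675; Racah Σ t=0..1: t=0:+1/13824 t=1:−1/8640 = -1/23040; ⇒ 3j(6 3 5; 2 -2 0)² = 2/429, sgn +1
I_A²/I_B² = (5/429)/(2/429) = 5/2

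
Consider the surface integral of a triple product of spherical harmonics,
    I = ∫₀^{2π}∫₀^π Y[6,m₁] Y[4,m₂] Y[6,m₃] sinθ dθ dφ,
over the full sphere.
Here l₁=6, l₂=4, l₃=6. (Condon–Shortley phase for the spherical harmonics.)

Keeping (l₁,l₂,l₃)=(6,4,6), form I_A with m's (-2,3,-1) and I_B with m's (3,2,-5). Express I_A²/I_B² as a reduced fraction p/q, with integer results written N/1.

l's match ⇒ only the (l;m) 3-j factors differ between A and B.
A: triangle coeff Δ(6,4,6) = 1/15315300; Σ_t [3,4]: t=3:−1/103680 t=4:+1/82944 = 1/414720; (3j)²=49/43758 [(6 4 6; -2 3 -1)], sign=-1
B: triangle coeff Δ(6,4,6) = 1/15315300; Σ_t [2,3]: t=2:+1/483840 t=3:−1/1451520 = 1/725760; (3j)²=24/1547 [(6 4 6; 3 2 -5)], sign=-1
I_A²/I_B² = (49/43758)/(24/1547) = 343/4752

343/4752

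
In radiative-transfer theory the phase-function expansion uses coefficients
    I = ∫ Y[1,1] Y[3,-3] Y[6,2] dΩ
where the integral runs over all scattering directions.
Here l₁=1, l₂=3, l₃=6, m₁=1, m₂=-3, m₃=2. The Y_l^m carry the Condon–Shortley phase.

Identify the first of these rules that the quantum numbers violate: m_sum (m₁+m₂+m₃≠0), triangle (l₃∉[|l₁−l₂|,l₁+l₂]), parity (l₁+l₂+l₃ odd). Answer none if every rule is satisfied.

Σmᵢ = 0  ✓
l₃∈[|l₁−l₂|,l₁+l₂]=[2,4], have l₃=6  ✗
Σlᵢ = 10 ⇒ even

triangle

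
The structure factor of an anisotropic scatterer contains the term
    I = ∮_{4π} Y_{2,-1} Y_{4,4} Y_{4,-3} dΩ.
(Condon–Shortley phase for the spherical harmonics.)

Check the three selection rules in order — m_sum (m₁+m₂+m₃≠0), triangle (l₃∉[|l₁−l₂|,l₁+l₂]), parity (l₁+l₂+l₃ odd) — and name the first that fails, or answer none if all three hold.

Σmᵢ = 0  ✓
l₃∈[|l₁−l₂|,l₁+l₂]=[2,6], have l₃=4  ✓
Σlᵢ = 10 ⇒ even  ✓

none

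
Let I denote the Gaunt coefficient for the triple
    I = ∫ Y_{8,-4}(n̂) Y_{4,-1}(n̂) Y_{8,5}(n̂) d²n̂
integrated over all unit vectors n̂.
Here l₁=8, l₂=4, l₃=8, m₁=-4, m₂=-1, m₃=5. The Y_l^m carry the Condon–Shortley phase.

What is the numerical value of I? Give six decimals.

-0.082870

Rules hold: Σm=0, L=20 even, 4≤8≤12.
N = 17·9·17 = 2601
Δ = 4!·12!·4!/21! = 1/185175900
Racah Σ t=0..4: t=0:+1/557383680 t=1:−1/21772800 t=2:+1/8294400 t=3:−1/21772800 t=4:+1/557383680 = 1/30965760
⇒ 3j(8 4 8; 0 0 0)² = 36/4199, sgn +1
Racah Σ t=0..3: t=0:+1/68976230400 t=1:−1/958003200 t=2:+1/174182400 t=3:−1/313528320 = 1/656916480
⇒ 3j(8 4 8; -4 -1 5)² = 5/1292, sgn -1
4πI² = N·(3j₀)²·(3jₘ)² = 405/4693
I = -1·√(0.0862987/4π) = -0.08286999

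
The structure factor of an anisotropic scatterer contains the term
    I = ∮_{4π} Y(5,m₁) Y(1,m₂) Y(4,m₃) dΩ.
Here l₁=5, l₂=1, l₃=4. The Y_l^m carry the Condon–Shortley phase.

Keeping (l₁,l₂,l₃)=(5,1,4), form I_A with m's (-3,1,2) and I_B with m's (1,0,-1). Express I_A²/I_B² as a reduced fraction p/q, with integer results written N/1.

l's match ⇒ only the (l;m) 3-j factors differ between A and B.
A: triangle coeff Δ(5,1,4) = 1/495; Σ_t [2,2]: t=2:+1/2880 = 1/2880; (3j)²=28/495 [(5 1 4; -3 1 2)], sign=+1
B: triangle coeff Δ(5,1,4) = 1/495; Σ_t [1,1]: t=1:−1/720 = -1/720; (3j)²=8/165 [(5 1 4; 1 0 -1)], sign=+1
I_A²/I_B² = (28/495)/(8/165) = 7/6

7/6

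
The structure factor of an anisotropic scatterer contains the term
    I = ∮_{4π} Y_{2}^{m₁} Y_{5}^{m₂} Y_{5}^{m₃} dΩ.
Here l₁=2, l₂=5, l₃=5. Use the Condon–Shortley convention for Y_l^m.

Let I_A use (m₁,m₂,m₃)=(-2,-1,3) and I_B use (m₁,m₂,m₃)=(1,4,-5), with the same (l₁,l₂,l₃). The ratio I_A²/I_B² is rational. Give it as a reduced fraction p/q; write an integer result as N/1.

Same 2,5,5: normalisation and zero-m 3j drop out of the ratio.
A: Δ: 2! 2! 8! / 13! → 1/38610; sum: t=2:+1/5760 = 1/5760; 3j²(2 5 5; -2 -1 3) = Δ·Π!·Σ² = 56/2145  (sign +1)
B: Δ: 2! 2! 8! / 13! → 1/38610; sum: t=1:−1/80640 = -1/80640; 3j²(2 5 5; 1 4 -5) = Δ·Π!·Σ² = 9/286  (sign -1)
I_A²/I_B² = (56/2145)/(9/286) = 112/135

112/135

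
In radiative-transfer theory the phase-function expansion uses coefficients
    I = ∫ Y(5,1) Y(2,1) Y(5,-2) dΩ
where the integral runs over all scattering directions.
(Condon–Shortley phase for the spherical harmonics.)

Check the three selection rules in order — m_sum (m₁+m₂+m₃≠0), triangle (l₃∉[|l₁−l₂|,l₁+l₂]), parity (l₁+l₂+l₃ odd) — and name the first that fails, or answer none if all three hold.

none

m₁+m₂+m₃ = 1 + 1 − 2 = 0  ✓
triangle: |5−2|=3 ≤ l₃=5 ≤ 5+2=7  ✓
parity: l₁+l₂+l₃ = 12 is even  ✓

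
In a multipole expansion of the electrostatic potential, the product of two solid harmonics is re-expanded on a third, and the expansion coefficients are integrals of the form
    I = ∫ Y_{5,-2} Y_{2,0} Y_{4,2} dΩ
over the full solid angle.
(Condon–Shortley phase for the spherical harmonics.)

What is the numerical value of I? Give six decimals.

l₁+l₂+l₃=11 is odd: 3j(l;000)=0 ⇒ I=0

0.000000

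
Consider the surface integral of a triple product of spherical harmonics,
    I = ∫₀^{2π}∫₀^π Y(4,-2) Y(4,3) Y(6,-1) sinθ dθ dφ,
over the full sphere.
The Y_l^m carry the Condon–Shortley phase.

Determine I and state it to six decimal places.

0.160153

Rules hold: Σm=0, L=14 even, 0≤6≤8.
N = 9·9·13 = 1053
Δ = 2!·6!·6!/15! = 1/1261260
Racah Σ t=0..2: t=0:+1/4608 t=1:−1/1296 t=2:+1/4608 = -7/20736
⇒ 3j(4 4 6; 0 0 0)² = 20/1287, sgn -1
Racah Σ t=1..2: t=1:−1/86400 t=2:+1/11520 = 13/172800
⇒ 3j(4 4 6; -2 3 -1)² = 13/660, sgn -1
4πI² = N·(3j₀)²·(3jₘ)² = 39/121
I = +1·√(0.322314/4π) = 0.16015286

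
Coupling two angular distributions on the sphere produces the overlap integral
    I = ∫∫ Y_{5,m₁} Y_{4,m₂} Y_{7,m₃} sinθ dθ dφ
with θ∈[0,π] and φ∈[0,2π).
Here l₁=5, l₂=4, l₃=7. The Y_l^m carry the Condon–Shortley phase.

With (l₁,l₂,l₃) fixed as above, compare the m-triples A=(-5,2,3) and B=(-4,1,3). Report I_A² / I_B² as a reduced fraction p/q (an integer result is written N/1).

45/169

l's match ⇒ only the (l;m) 3-j factors differ between A and B.
A: triangle coeff Δ(5,4,7) = 1/6126120; Σ_t [2,2]: t=2:+1/3870720 = 1/3870720; (3j)²=675/136136 [(5 4 7; -5 2 3)], sign=+1
B: triangle coeff Δ(5,4,7) = 1/6126120; Σ_t [1,2]: t=1:−1/1935360 t=2:+1/362880 = 13/5806080; (3j)²=195/10472 [(5 4 7; -4 1 3)], sign=+1
I_A²/I_B² = (675/136136)/(195/10472) = 45/169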